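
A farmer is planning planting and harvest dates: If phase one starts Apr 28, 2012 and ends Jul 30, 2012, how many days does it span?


Start date: 2012-04-28
End date: 2012-07-30
Apr 2012: +3 days
May 2012: +31 days
Jun 2012: +30 days
Jul 2012: +29 days
Total: 93 days

93


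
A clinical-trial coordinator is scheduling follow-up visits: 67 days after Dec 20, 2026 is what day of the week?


Start: 2026-12-20 (Sunday)
Step 1 - find target date: add 67 days
  2026-12-20 + 67 days = 2027-02-25
Step 2 - day of week:
  67 mod 7 = 4
  Sunday + 4 days -> Thursday
Result: Thursday (2027-02-25)

Thursday


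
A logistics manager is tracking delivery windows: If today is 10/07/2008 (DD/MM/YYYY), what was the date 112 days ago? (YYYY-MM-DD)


Start: 2008-07-10
Subtracting 112 days
Days already passed in July: 10
After going back through July: 102 more days to subtract
June 2008: 30 days, 72 remaining
May 2008: 31 days, 41 remaining
April 2008: 30 days, 11 remaining
March 2008 has 31 days, need 11
Result: 2008-03-20

2008-03-20


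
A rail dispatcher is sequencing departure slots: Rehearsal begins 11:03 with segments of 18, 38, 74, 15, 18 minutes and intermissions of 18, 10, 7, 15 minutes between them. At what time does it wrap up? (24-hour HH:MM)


Start: 11:03 = 663 min from midnight
  after task 1 (18 min): 11:21
  after break (18 min): 11:39
  after task 2 (38 min): 12:17
  after break (10 min): 12:27
  after task 3 (74 min): 13:41
  after break (7 min): 13:48
  after task 4 (15 min): 14:03
  after break (15 min): 14:18
  after task 5 (18 min): 14:36
Total elapsed: 213 minutes
End time: 14:36

14:36


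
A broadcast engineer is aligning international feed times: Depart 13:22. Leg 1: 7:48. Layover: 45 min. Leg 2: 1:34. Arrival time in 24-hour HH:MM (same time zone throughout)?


Depart: 13:22
Leg 1: +468 min -> 21:10
Layover: +45 min -> 21:55
Leg 2: +94 min -> 23:29
Total travel: 607 minutes = 10h 7m
Arrival: 23:29

23:29


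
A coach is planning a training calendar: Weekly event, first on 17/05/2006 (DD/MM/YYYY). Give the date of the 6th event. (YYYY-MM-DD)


First occurrence: 2006-05-17 (occurrence 1)
Each occurrence is 7 days after the previous.
Occurrence 6 is 5 weeks after the first.
5 weeks = 35 days
2006-05-17 + 35 days = 2006-06-21

2006-06-21


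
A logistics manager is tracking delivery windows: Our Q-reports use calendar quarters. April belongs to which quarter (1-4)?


Month: April (month 4)
Q1: January-March (months 1-3)
Q2: April-June (months 4-6)
Q3: July-September (months 7-9)
Q4: October-December (months 10-12)
Month 4 falls in Q2

2


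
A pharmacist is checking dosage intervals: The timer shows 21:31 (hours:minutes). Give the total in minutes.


Hours: 21
Minutes: 31
Convert hours to minutes: 21 x 60 = 1260
Add remaining minutes: 1260 + 31 = 1291

1291


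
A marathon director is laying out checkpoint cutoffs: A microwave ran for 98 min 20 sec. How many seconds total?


Minutes: 98
Extra seconds: 20
Seconds per minute: 60
Minutes to seconds: 98 x 60 = 5880
Total: 5880 + 20 = 5900

5900


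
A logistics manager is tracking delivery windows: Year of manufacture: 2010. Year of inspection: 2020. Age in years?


Birth year: 2010
Current year: 2020
Age = current year - birth year
Age = 2020 - 2010 = 10

10


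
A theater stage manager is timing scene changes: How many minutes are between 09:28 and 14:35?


Start time: 09:28 = 568 minutes from midnight
End time: 14:35 = 875 minutes from midnight
Difference: 875 - 568 = 307 minutes
That is 5 hours and 7 minutes

307


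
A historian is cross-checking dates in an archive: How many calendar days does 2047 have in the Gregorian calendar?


Year: 2047
Check leap year rules:
Divisible by 4? No
2047 is not a leap year
Days: 365

365


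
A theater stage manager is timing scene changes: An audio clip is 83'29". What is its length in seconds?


Minutes: 83
Seconds: 29
Convert minutes to seconds: 83 x 60 = 4980
Add remaining seconds: 4980 + 29 = 5009

5009


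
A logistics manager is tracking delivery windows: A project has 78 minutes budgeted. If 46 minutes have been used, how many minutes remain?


Total budget: 78 minutes
Time used: 46 minutes
Remaining: 78 - 46 = 32 minutes
Percent used: 59.0%
Percent remaining: 41.0%

32


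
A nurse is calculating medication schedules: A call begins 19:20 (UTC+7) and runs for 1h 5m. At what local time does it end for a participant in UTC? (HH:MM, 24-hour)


Start: 19:20 in UTC+7
Step 1 - add duration:
  minutes: 20 + 5 = 25
  hours: 19 + 1 + 0 = 20
  end in UTC+7: 20:25
Step 2 - convert UTC+7 -> UTC:
  offset difference: 0 - (7) = -7 hours
  20 + (-7) = 13 -> mod 24 = 13
Result: 13:25 in UTC

13:25


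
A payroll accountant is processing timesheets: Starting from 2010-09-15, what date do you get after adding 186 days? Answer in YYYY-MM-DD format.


Start: 2010-09-15
Adding 186 days
Days remaining in September: 15
After September: 171 days still to add
October 2010: 31 days, 140 remaining
November 2010: 30 days, 110 remaining
December 2010: 31 days, 79 remaining
January 2011: 31 days, 48 remaining
Result: 2011-03-20

2011-03-20


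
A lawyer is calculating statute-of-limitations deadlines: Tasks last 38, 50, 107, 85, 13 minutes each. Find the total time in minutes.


Durations: 38, 50, 107, 85, 13
Running sum: 38
+ 50 = 88
+ 107 = 195
+ 85 = 280
+ 13 = 293
Total duration: 293 minutes
That is 4 hours and 53 minutes

293


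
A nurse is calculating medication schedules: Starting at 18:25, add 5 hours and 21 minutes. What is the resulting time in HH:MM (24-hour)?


Start time: 18:25
Adding: 5 hours 21 minutes
Minutes: 25 + 21 = 46
Hours: 18 + 5 + 0 = 23
Result: 23:46

23:46


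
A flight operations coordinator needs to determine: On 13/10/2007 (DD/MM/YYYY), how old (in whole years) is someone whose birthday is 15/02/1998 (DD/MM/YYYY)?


Birth: 1998-02-15
Reference: 2007-10-13
Year difference: 2007 - 1998 = 9
Has birthday (02-15) occurred by 10-13? Yes
Age in full years: 9

9


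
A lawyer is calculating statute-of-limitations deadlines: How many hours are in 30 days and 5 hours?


Days: 30
Extra hours: 5
Hours per day: 24
Days to hours: 30 x 24 = 720
Total: 720 + 5 = 725

725


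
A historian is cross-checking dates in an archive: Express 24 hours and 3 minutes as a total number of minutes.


Hours: 24
Extra minutes: 3
Minutes per hour: 60
Hours to minutes: 24 x 60 = 1440
Total: 1440 + 3 = 1443

1443


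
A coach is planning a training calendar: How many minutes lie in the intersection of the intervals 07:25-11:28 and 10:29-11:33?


Interval A: [445, 688] minutes from midnight
Interval B: [629, 693] minutes from midnight
Overlap start = max(445, 629) = 629
Overlap end = min(688, 693) = 688
Overlap = 688 - 629 = 59 minutes

59


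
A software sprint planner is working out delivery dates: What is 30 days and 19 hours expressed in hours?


Days: 30
Extra hours: 19
Hours per day: 24
Days to hours: 30 x 24 = 720
Total: 720 + 19 = 739

739


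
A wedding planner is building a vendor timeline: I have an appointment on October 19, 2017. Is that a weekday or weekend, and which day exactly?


Date: 2017-10-19
January 1, 2017 is a Sunday
Day of year: 292
Offset from Jan 1: 291 days
291 mod 7 = 4
Result: Thursday

Thursday


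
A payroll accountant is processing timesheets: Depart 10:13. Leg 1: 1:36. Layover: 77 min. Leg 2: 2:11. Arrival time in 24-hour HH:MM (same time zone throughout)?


Depart: 10:13
Leg 1: +96 min -> 11:49
Layover: +77 min -> 13:06
Leg 2: +131 min -> 15:17
Total travel: 304 minutes = 5h 4m
Arrival: 15:17

15:17


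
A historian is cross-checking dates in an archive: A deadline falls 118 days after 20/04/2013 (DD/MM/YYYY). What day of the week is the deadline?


Start: 2013-04-20 (Saturday)
Step 1 - find target date: add 118 days
  2013-04-20 + 118 days = 2013-08-16
Step 2 - day of week:
  118 mod 7 = 6
  Saturday + 6 days -> Friday
Result: Friday (2013-08-16)

Friday


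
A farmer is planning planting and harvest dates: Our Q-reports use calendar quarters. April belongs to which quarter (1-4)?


Month: April (month 4)
Q1: January-March (months 1-3)
Q2: April-June (months 4-6)
Q3: July-September (months 7-9)
Q4: October-December (months 10-12)
Month 4 falls in Q2

2


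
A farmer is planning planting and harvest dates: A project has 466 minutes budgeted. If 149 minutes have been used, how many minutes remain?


Total budget: 466 minutes
Time used: 149 minutes
Remaining: 466 - 149 = 317 minutes
Percent used: 32.0%
Percent remaining: 68.0%

317


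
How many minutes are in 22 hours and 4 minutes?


Hours: 22
Minutes: 4
Convert hours to minutes: 22 x 60 = 1320
Add remaining minutes: 1320 + 4 = 1324

1324


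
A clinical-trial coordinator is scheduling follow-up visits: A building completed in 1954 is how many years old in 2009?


Birth year: 1954
Current year: 2009
Age = current year - birth year
Age = 2009 - 1954 = 55

55


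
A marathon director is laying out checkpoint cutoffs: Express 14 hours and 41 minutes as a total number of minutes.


Hours: 14
Extra minutes: 41
Minutes per hour: 60
Hours to minutes: 14 x 60 = 840
Total: 840 + 41 = 881

881


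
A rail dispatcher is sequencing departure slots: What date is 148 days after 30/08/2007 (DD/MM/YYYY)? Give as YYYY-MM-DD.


Start: 2007-08-30
Adding 148 days
Days remaining in August: 1
After August: 147 days still to add
September 2007: 30 days, 117 remaining
October 2007: 31 days, 86 remaining
November 2007: 30 days, 56 remaining
December 2007: 31 days, 25 remaining
Result: 2008-01-25

2008-01-25


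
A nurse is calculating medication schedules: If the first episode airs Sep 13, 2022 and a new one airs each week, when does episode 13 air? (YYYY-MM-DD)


First occurrence: 2022-09-13 (occurrence 1)
Each occurrence is 7 days after the previous.
Occurrence 13 is 12 weeks after the first.
12 weeks = 84 days
2022-09-13 + 84 days = 2022-12-06

2022-12-06


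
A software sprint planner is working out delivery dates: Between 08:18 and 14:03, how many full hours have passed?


Start: 08:18
End: 14:03
Hour difference: 14 - 8 = 6 hours
Minute difference: 3 - 18 = -15 minutes
Total minutes: 345
Complete hours: 345 / 60 = 5 (remainder 45)

5


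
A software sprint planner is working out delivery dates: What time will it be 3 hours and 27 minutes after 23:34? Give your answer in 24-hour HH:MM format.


Start time: 23:34
Adding: 3 hours 27 minutes
Minutes: 34 + 27 = 61
Minute overflow: 61 >= 60, so carry 1 hour, minutes = 1
Hours: 23 + 3 + 1 = 27
Hour wraparound: 27 mod 24 = 3
Result: 03:01

03:01


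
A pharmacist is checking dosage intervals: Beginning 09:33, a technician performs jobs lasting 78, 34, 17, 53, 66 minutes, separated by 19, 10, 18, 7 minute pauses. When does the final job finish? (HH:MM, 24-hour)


Start: 09:33 = 573 min from midnight
  after task 1 (78 min): 10:51
  after break (19 min): 11:10
  after task 2 (34 min): 11:44
  after break (10 min): 11:54
  after task 3 (17 min): 12:11
  after break (18 min): 12:29
  after task 4 (53 min): 13:22
  after break (7 min): 13:29
  after task 5 (66 min): 14:35
Total elapsed: 302 minutes
End time: 14:35

14:35


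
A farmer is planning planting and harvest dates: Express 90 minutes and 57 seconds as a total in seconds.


Minutes: 90
Seconds: 57
Convert minutes to seconds: 90 x 60 = 5400
Add remaining seconds: 5400 + 57 = 5457

5457


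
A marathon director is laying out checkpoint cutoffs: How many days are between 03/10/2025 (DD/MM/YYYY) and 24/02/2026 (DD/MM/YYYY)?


Start date: 2025-10-03
End date: 2026-02-24
Oct 2025: +29 days
Nov 2025: +30 days
Dec 2025: +31 days
Jan 2026: +31 days
Feb 2026: +23 days
Total: 144 days

144


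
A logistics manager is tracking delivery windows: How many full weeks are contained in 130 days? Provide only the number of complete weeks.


Total days: 130
Days per week: 7
Division: 130 / 7 = 18 remainder 4
Complete weeks: 18
Remaining days: 4

18


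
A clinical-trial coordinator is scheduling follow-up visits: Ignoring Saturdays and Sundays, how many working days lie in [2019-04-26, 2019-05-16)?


Start: 2019-04-26 (Friday)
End (exclusive): 2019-05-16 (Thursday)
Total calendar days: 20
Full weeks: 20 // 7 = 2 -> 10 weekdays
Remaining 6 days starting on Friday:
  Fri(w), Sat(-), Sun(-), Mon(w), Tue(w), Wed(w) -> 4 weekdays
Total business days: 10 + 4 = 14

14


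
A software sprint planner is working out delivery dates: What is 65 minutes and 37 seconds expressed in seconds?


Minutes: 65
Extra seconds: 37
Seconds per minute: 60
Minutes to seconds: 65 x 60 = 3900
Total: 3900 + 37 = 3937

3937


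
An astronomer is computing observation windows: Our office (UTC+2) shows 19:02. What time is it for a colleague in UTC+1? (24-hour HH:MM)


Local time: 19:02 at UTC+2 (offset 2h)
Target zone: UTC+1 (offset 1h)
Difference: 1 - (2) = -1 hours
Calculation: 19 + (-1) = 18
Result: 18:02

18:02


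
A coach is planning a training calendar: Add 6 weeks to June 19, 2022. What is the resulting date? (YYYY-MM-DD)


Start: 2022-06-19
Weeks to add: 6
Convert to days: 6 x 7 = 42 days
Add 42 days to 2022-06-19
Result: 2022-07-31

2022-07-31


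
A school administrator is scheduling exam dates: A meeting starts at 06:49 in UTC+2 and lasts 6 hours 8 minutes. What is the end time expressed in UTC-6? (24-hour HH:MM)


Start: 06:49 in UTC+2
Step 1 - add duration:
  minutes: 49 + 8 = 57
  hours: 6 + 6 + 0 = 12
  end in UTC+2: 12:57
Step 2 - convert UTC+2 -> UTC-6:
  offset difference: -6 - (2) = -8 hours
  12 + (-8) = 4 -> mod 24 = 4
Result: 04:57 in UTC-6

04:57


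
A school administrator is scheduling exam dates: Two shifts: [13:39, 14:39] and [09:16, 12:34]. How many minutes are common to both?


Interval A: [819, 879] minutes from midnight
Interval B: [556, 754] minutes from midnight
Overlap start = max(819, 556) = 819
Overlap end = min(879, 754) = 754
End <= start, so the intervals do not overlap: 0 minutes

0


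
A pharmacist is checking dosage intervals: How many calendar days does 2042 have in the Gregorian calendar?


Year: 2042
Check leap year rules:
Divisible by 4? No
2042 is not a leap year
Days: 365

365


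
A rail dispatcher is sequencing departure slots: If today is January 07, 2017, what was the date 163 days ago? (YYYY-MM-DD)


Start: 2017-01-07
Subtracting 163 days
Days already passed in January: 7
After going back through January: 156 more days to subtract
December 2016: 31 days, 125 remaining
November 2016: 30 days, 95 remaining
October 2016: 31 days, 64 remaining
September 2016: 30 days, 34 remaining
Result: 2016-07-28

2016-07-28


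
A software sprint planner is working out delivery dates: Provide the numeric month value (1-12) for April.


Calendar month order:
3. March
4. April <--
5. May
April is month number 4

4


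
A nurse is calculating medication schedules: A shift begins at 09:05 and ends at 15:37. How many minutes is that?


Start time: 09:05 = 545 minutes from midnight
End time: 15:37 = 937 minutes from midnight
Difference: 937 - 545 = 392 minutes
That is 6 hours and 32 minutes

392


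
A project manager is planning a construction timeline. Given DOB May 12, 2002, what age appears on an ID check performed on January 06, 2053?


Birth: 2002-05-12
Reference: 2053-01-06
Year difference: 2053 - 2002 = 51
Has birthday (05-12) occurred by 01-06? No
Birthday not yet reached this year -> subtract 1
Age in full years: 50

50


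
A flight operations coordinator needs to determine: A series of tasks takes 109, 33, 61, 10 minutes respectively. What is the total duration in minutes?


Durations: 109, 33, 61, 10
Running sum: 109
+ 33 = 142
+ 61 = 203
+ 10 = 213
Total duration: 213 minutes
That is 3 hours and 33 minutes

213


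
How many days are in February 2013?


Month: February
Year: 2013
2013 is not a leap year
February has 28 days
Total: 28 days

28


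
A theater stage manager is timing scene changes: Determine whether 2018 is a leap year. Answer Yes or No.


Year: 2018
Divisible by 4? 2018 / 4 = 504.5 -> No
Not divisible by 4, so NOT a leap year

No


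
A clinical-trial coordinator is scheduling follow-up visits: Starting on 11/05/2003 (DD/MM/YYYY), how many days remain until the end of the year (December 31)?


Start: May 11, 2003
End: December 31, 2003
Days left in May: 20
June: 30
July: 31
August: 31
September: 30
... plus remaining months
Sum of remaining months: 214
Total: 20 + 214 = 234

234


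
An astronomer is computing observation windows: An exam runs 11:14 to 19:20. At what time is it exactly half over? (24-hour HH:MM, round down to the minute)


Start time: 11:14 = 674 minutes from midnight
End time: 19:20 = 1160 minutes from midnight
Sum: 674 + 1160 = 1834
Midpoint: 1834 / 2 = 917 minutes
Convert: 917 / 60 = 15 hours, 17 minutes
Result: 15:17

15:17


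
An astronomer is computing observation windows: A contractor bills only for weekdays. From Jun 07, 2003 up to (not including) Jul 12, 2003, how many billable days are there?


Start: 2003-06-07 (Saturday)
End (exclusive): 2003-07-12 (Saturday)
Total calendar days: 35
Full weeks: 35 // 7 = 5 -> 25 weekdays
Remaining 0 days starting on Saturday:
Total business days: 25 + 0 = 25

25


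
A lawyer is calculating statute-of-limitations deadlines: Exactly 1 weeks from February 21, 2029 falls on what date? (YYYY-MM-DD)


Start: 2029-02-21
Weeks to add: 1
Convert to days: 1 x 7 = 7 days
Add 7 days to 2029-02-21
Result: 2029-02-28

2029-02-28


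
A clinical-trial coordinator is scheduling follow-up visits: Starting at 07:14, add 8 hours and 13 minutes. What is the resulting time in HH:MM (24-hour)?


Start time: 07:14
Adding: 8 hours 13 minutes
Minutes: 14 + 13 = 27
Hours: 7 + 8 + 0 = 15
Result: 15:27

15:27


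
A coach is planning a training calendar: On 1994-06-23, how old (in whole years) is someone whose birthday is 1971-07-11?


Birth: 1971-07-11
Reference: 1994-06-23
Year difference: 1994 - 1971 = 23
Has birthday (07-11) occurred by 06-23? No
Birthday not yet reached this year -> subtract 1
Age in full years: 22

22


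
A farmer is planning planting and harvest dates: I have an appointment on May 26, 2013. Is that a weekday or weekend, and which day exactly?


Date: 2013-05-26
January 1, 2013 is a Tuesday
Day of year: 146
Offset from Jan 1: 145 days
145 mod 7 = 5
Result: Sunday

Sunday


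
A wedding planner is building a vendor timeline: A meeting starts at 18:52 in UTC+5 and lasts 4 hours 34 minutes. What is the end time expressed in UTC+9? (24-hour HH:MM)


Start: 18:52 in UTC+5
Step 1 - add duration:
  minutes: 52 + 34 = 86 (carry 1h)
  hours: 18 + 4 + 1 = 23
  end in UTC+5: 23:26
Step 2 - convert UTC+5 -> UTC+9:
  offset difference: 9 - (5) = 4 hours
  23 + (4) = 27 -> mod 24 = 3
Result: 03:26 in UTC+9

03:26


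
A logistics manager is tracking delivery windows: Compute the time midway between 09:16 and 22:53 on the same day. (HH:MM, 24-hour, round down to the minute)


Start time: 09:16 = 556 minutes from midnight
End time: 22:53 = 1373 minutes from midnight
Sum: 556 + 1373 = 1929
Midpoint: 1929 / 2 = 964 minutes
Convert: 964 / 60 = 16 hours, 4 minutes
Result: 16:04

16:04


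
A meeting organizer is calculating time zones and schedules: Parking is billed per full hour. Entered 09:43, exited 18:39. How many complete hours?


Start: 09:43
End: 18:39
Hour difference: 18 - 9 = 9 hours
Minute difference: 39 - 43 = -4 minutes
Total minutes: 536
Complete hours: 536 / 60 = 8 (remainder 56)

8


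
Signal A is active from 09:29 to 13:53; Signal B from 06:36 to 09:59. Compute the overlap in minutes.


Interval A: [569, 833] minutes from midnight
Interval B: [396, 599] minutes from midnight
Overlap start = max(569, 396) = 569
Overlap end = min(833, 599) = 599
Overlap = 599 - 569 = 30 minutes

30


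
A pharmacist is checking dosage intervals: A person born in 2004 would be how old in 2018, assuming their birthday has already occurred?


Birth year: 2004
Current year: 2018
Age = current year - birth year
Age = 2018 - 2004 = 14

14


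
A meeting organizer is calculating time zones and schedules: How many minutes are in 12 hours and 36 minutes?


Hours: 12
Minutes: 36
Convert hours to minutes: 12 x 60 = 720
Add remaining minutes: 720 + 36 = 756

756


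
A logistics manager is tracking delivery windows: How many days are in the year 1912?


Year: 1912
Check leap year rules:
Divisible by 4? Yes
Divisible by 100? No
1912 is a leap year
Days: 366

366


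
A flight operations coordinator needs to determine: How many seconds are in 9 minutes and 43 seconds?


Minutes: 9
Extra seconds: 43
Seconds per minute: 60
Minutes to seconds: 9 x 60 = 540
Total: 540 + 43 = 583

583


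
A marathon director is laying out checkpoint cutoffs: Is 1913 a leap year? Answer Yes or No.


Year: 1913
Divisible by 4? 1913 / 4 = 478.25 -> No
Not divisible by 4, so NOT a leap year

No


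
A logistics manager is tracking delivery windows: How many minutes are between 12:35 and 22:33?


Start time: 12:35 = 755 minutes from midnight
End time: 22:33 = 1353 minutes from midnight
Difference: 1353 - 755 = 598 minutes
That is 9 hours and 58 minutes

598


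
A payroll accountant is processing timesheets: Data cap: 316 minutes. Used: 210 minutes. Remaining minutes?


Total budget: 316 minutes
Time used: 210 minutes
Remaining: 316 - 210 = 106 minutes
Percent used: 66.5%
Percent remaining: 33.5%

106


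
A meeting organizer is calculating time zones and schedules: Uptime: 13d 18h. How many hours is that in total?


Days: 13
Extra hours: 18
Hours per day: 24
Days to hours: 13 x 24 = 312
Total: 312 + 18 = 330

330


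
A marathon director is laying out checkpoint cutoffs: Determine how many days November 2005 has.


Month: November
Year: 2005
November is a 30-day month
Total: 30 days

30


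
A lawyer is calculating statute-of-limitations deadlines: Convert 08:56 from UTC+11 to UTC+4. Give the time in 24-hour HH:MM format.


Local time: 08:56 at UTC+11 (offset 11h)
Target zone: UTC+4 (offset 4h)
Difference: 4 - (11) = -7 hours
Calculation: 8 + (-7) = 1
Result: 01:56

01:56


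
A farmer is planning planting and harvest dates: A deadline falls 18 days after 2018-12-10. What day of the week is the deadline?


Start: 2018-12-10 (Monday)
Step 1 - find target date: add 18 days
  2018-12-10 + 18 days = 2018-12-28
Step 2 - day of week:
  18 mod 7 = 4
  Monday + 4 days -> Friday
Result: Friday (2018-12-28)

Friday


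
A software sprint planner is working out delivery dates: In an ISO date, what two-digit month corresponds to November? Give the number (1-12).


Calendar month order:
10. October
11. November <--
12. December
November is month number 11

11


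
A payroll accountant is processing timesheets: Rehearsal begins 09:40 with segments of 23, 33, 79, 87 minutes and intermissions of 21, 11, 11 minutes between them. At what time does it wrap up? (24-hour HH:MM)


Start: 09:40 = 580 min from midnight
  after task 1 (23 min): 10:03
  after break (21 min): 10:24
  after task 2 (33 min): 10:57
  after break (11 min): 11:08
  after task 3 (79 min): 12:27
  after break (11 min): 12:38
  after task 4 (87 min): 14:05
Total elapsed: 265 minutes
End time: 14:05

14:05


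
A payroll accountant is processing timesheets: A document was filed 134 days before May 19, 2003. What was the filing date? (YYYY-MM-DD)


Start: 2003-05-19
Subtracting 134 days
Days already passed in May: 19
After going back through May: 115 more days to subtract
April 2003: 30 days, 85 remaining
March 2003: 31 days, 54 remaining
February 2003: 28 days, 26 remaining
January 2003 has 31 days, need 26
Result: 2003-01-05

2003-01-05


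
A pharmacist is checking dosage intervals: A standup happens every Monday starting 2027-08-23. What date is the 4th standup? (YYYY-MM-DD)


First occurrence: 2027-08-23 (occurrence 1)
Each occurrence is 7 days after the previous.
Occurrence 4 is 3 weeks after the first.
3 weeks = 21 days
2027-08-23 + 21 days = 2027-09-13

2027-09-13


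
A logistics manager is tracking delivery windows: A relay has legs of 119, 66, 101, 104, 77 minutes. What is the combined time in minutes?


Durations: 119, 66, 101, 104, 77
Running sum: 119
+ 66 = 185
+ 101 = 286
+ 104 = 390
+ 77 = 467
Total duration: 467 minutes
That is 7 hours and 47 minutes

467


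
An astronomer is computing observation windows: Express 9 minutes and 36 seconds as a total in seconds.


Minutes: 9
Seconds: 36
Convert minutes to seconds: 9 x 60 = 540
Add remaining seconds: 540 + 36 = 576

576


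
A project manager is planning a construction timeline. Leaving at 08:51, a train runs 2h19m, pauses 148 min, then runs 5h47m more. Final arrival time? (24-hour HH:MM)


Depart: 08:51
Leg 1: +139 min -> 11:10
Layover: +148 min -> 13:38
Leg 2: +347 min -> 19:25
Total travel: 634 minutes = 10h 34m
Arrival: 19:25

19:25


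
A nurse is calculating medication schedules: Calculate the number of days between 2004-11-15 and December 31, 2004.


Start: November 15, 2004
End: December 31, 2004
Days left in November: 15
December: 31
Sum of remaining months: 31
Total: 15 + 31 = 46

46


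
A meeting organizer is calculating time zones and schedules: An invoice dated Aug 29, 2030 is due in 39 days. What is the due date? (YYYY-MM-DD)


Start: 2030-08-29
Adding 39 days
Days remaining in August: 2
After August: 37 days still to add
September 2030: 30 days, 7 remaining
October 2030 has 31 days, need 7
Result: 2030-10-07

2030-10-07


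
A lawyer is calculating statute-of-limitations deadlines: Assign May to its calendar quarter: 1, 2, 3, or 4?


Month: May (month 5)
Q1: January-March (months 1-3)
Q2: April-June (months 4-6)
Q3: July-September (months 7-9)
Q4: October-December (months 10-12)
Month 5 falls in Q2

2


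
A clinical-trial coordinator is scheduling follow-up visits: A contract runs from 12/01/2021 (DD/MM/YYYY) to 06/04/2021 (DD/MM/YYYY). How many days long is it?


Start date: 2021-01-12
End date: 2021-04-06
Jan 2021: +20 days
Feb 2021: +28 days
Mar 2021: +31 days
Apr 2021: +5 days
Total: 84 days

84


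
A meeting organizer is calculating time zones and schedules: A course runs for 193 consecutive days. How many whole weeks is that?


Total days: 193
Days per week: 7
Division: 193 / 7 = 27 remainder 4
Complete weeks: 27
Remaining days: 4

27


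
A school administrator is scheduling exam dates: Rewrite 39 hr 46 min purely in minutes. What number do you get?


Hours: 39
Extra minutes: 46
Minutes per hour: 60
Hours to minutes: 39 x 60 = 2340
Total: 2340 + 46 = 2386

2386


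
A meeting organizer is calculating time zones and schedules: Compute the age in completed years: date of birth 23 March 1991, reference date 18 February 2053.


Birth: 1991-03-23
Reference: 2053-02-18
Year difference: 2053 - 1991 = 62
Has birthday (03-23) occurred by 02-18? No
Birthday not yet reached this year -> subtract 1
Age in full years: 61

61


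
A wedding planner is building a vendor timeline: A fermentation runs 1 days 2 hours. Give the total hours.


Days: 1
Extra hours: 2
Hours per day: 24
Days to hours: 1 x 24 = 24
Total: 24 + 2 = 26

26


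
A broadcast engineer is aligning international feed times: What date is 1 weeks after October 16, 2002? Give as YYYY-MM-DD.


Start: 2002-10-16
Weeks to add: 1
Convert to days: 1 x 7 = 7 days
Add 7 days to 2002-10-16
Result: 2002-10-23

2002-10-23


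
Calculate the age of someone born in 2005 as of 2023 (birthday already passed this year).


Birth year: 2005
Current year: 2023
Age = current year - birth year
Age = 2023 - 2005 = 18

18


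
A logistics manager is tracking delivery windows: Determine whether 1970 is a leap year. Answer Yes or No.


Year: 1970
Divisible by 4? 1970 / 4 = 492.5 -> No
Not divisible by 4, so NOT a leap year

No


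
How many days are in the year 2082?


Year: 2082
Check leap year rules:
Divisible by 4? No
2082 is not a leap year
Days: 365

365


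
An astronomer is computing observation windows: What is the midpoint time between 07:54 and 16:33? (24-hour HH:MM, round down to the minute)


Start time: 07:54 = 474 minutes from midnight
End time: 16:33 = 993 minutes from midnight
Sum: 474 + 993 = 1467
Midpoint: 1467 / 2 = 733 minutes
Convert: 733 / 60 = 12 hours, 13 minutes
Result: 12:13

12:13


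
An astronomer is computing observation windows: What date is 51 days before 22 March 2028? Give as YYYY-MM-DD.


Start: 2028-03-22
Subtracting 51 days
Days already passed in March: 22
After going back through March: 29 more days to subtract
February 2028 has 29 days, need 29
Result: 2028-01-31

2028-01-31


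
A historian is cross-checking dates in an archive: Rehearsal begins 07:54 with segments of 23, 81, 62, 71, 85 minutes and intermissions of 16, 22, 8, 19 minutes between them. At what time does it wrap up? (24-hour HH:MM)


Start: 07:54 = 474 min from midnight
  after task 1 (23 min): 08:17
  after break (16 min): 08:33
  after task 2 (81 min): 09:54
  after break (22 min): 10:16
  after task 3 (62 min): 11:18
  after break (8 min): 11:26
  after task 4 (71 min): 12:37
  after break (19 min): 12:56
  after task 5 (85 min): 14:21
Total elapsed: 387 minutes
End time: 14:21

14:21


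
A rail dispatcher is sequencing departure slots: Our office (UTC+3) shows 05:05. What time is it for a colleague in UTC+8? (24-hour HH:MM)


Local time: 05:05 at UTC+3 (offset 3h)
Target zone: UTC+8 (offset 8h)
Difference: 8 - (3) = 5 hours
Calculation: 5 + (5) = 10
Result: 10:05

10:05


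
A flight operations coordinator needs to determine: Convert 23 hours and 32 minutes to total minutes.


Hours: 23
Minutes: 32
Convert hours to minutes: 23 x 60 = 1380
Add remaining minutes: 1380 + 32 = 1412

1412


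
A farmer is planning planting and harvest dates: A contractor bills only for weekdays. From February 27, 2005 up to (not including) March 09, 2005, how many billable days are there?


Start: 2005-02-27 (Sunday)
End (exclusive): 2005-03-09 (Wednesday)
Total calendar days: 10
Full weeks: 10 // 7 = 1 -> 5 weekdays
Remaining 3 days starting on Sunday:
  Sun(-), Mon(w), Tue(w) -> 2 weekdays
Total business days: 5 + 2 = 7

7


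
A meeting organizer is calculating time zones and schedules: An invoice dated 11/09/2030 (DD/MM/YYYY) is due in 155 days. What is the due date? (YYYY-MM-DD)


Start: 2030-09-11
Adding 155 days
Days remaining in September: 19
After September: 136 days still to add
October 2030: 31 days, 105 remaining
November 2030: 30 days, 75 remaining
December 2030: 31 days, 44 remaining
January 2031: 31 days, 13 remaining
Result: 2031-02-13

2031-02-13


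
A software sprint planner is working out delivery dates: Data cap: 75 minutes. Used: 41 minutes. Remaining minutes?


Total budget: 75 minutes
Time used: 41 minutes
Remaining: 75 - 41 = 34 minutes
Percent used: 54.7%
Percent remaining: 45.3%

34


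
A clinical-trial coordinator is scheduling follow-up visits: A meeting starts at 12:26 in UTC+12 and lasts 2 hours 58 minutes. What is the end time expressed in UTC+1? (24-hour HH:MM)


Start: 12:26 in UTC+12
Step 1 - add duration:
  minutes: 26 + 58 = 84 (carry 1h)
  hours: 12 + 2 + 1 = 15
  end in UTC+12: 15:24
Step 2 - convert UTC+12 -> UTC+1:
  offset difference: 1 - (12) = -11 hours
  15 + (-11) = 4 -> mod 24 = 4
Result: 04:24 in UTC+1

04:24


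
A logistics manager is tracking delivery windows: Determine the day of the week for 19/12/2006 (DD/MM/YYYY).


Date: 2006-12-19
January 1, 2006 is a Sunday
Day of year: 353
Offset from Jan 1: 352 days
352 mod 7 = 2
Result: Tuesday

Tuesday


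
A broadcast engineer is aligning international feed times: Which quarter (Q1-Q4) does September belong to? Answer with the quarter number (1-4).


Month: September (month 9)
Q1: January-March (months 1-3)
Q2: April-June (months 4-6)
Q3: July-September (months 7-9)
Q4: October-December (months 10-12)
Month 9 falls in Q3

3


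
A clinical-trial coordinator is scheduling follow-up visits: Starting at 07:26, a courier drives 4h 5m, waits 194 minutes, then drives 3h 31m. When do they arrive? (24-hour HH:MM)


Depart: 07:26
Leg 1: +245 min -> 11:31
Layover: +194 min -> 14:45
Leg 2: +211 min -> 18:16
Total travel: 650 minutes = 10h 50m
Arrival: 18:16

18:16


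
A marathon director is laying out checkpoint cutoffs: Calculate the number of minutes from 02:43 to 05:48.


Start time: 02:43 = 163 minutes from midnight
End time: 05:48 = 348 minutes from midnight
Difference: 348 - 163 = 185 minutes
That is 3 hours and 5 minutes

185


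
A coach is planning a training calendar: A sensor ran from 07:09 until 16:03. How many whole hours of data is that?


Start: 07:09
End: 16:03
Hour difference: 16 - 7 = 9 hours
Minute difference: 3 - 9 = -6 minutes
Total minutes: 534
Complete hours: 534 / 60 = 8 (remainder 54)

8


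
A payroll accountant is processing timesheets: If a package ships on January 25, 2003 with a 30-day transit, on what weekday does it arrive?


Start: 2003-01-25 (Saturday)
Step 1 - find target date: add 30 days
  2003-01-25 + 30 days = 2003-02-24
Step 2 - day of week:
  30 mod 7 = 2
  Saturday + 2 days -> Monday
Result: Monday (2003-02-24)

Monday


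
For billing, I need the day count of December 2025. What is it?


Month: December
Year: 2025
December is a 31-day month
Total: 31 days

31


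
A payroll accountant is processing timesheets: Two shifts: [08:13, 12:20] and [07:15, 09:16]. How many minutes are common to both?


Interval A: [493, 740] minutes from midnight
Interval B: [435, 556] minutes from midnight
Overlap start = max(493, 435) = 493
Overlap end = min(740, 556) = 556
Overlap = 556 - 493 = 63 minutes

63


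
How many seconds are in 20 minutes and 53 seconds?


Minutes: 20
Seconds: 53
Convert minutes to seconds: 20 x 60 = 1200
Add remaining seconds: 1200 + 53 = 1253

1253


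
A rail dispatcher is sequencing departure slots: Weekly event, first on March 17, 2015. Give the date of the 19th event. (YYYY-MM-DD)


First occurrence: 2015-03-17 (occurrence 1)
Each occurrence is 7 days after the previous.
Occurrence 19 is 18 weeks after the first.
18 weeks = 126 days
2015-03-17 + 126 days = 2015-07-21

2015-07-21


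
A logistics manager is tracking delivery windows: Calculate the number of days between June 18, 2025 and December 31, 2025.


Start: June 18, 2025
End: December 31, 2025
Days left in June: 12
July: 31
August: 31
September: 30
October: 31
... plus remaining months
Sum of remaining months: 184
Total: 12 + 184 = 196

196


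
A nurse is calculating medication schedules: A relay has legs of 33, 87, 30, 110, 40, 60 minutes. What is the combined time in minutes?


Durations: 33, 87, 30, 110, 40, 60
Running sum: 33
+ 87 = 120
+ 30 = 150
+ 110 = 260
+ 40 = 300
+ 60 = 360
Total duration: 360 minutes
That is 6 hours and 0 minutes

360


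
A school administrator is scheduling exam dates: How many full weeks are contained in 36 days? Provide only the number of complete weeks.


Total days: 36
Days per week: 7
Division: 36 / 7 = 5 remainder 1
Complete weeks: 5
Remaining days: 1

5


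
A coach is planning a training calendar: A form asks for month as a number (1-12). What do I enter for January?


Calendar month order:
1. January <--
2. February
January is month number 1

1


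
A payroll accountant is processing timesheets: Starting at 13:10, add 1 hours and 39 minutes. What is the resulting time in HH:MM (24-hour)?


Start time: 13:10
Adding: 1 hours 39 minutes
Minutes: 10 + 39 = 49
Hours: 13 + 1 + 0 = 14
Result: 14:49

14:49


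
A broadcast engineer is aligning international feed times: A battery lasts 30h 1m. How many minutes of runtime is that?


Hours: 30
Extra minutes: 1
Minutes per hour: 60
Hours to minutes: 30 x 60 = 1800
Total: 1800 + 1 = 1801

1801


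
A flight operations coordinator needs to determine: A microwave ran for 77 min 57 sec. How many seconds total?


Minutes: 77
Extra seconds: 57
Seconds per minute: 60
Minutes to seconds: 77 x 60 = 4620
Total: 4620 + 57 = 4677

4677


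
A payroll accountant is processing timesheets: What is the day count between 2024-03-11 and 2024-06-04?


Start date: 2024-03-11
End date: 2024-06-04
Mar 2024: +21 days
Apr 2024: +30 days
May 2024: +31 days
Jun 2024: +3 days
Total: 85 days

85


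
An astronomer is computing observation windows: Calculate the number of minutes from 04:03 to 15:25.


Start time: 04:03 = 243 minutes from midnight
End time: 15:25 = 925 minutes from midnight
Difference: 925 - 243 = 682 minutes
That is 11 hours and 22 minutes

682


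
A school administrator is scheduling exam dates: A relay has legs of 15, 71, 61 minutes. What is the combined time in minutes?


Durations: 15, 71, 61
Running sum: 15
+ 71 = 86
+ 61 = 147
Total duration: 147 minutes
That is 2 hours and 27 minutes

147


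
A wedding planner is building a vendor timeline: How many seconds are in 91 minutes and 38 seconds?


Minutes: 91
Seconds: 38
Convert minutes to seconds: 91 x 60 = 5460
Add remaining seconds: 5460 + 38 = 5498

5498


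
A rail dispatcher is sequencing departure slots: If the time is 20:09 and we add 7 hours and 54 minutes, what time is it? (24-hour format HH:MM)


Start time: 20:09
Adding: 7 hours 54 minutes
Minutes: 9 + 54 = 63
Minute overflow: 63 >= 60, so carry 1 hour, minutes = 3
Hours: 20 + 7 + 1 = 28
Hour wraparound: 28 mod 24 = 4
Result: 04:03

04:03


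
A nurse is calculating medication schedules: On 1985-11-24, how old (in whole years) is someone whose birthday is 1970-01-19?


Birth: 1970-01-19
Reference: 1985-11-24
Year difference: 1985 - 1970 = 15
Has birthday (01-19) occurred by 11-24? Yes
Age in full years: 15

15


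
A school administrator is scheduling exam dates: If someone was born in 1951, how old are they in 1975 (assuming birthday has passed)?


Birth year: 1951
Current year: 1975
Age = current year - birth year
Age = 1975 - 1951 = 24

24


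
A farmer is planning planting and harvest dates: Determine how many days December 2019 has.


Month: December
Year: 2019
December is a 31-day month
Total: 31 days

31


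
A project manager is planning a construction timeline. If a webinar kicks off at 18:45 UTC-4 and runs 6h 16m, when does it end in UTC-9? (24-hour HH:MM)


Start: 18:45 in UTC-4
Step 1 - add duration:
  minutes: 45 + 16 = 61 (carry 1h)
  hours: 18 + 6 + 1 = 25
  end in UTC-4: 01:01
Step 2 - convert UTC-4 -> UTC-9:
  offset difference: -9 - (-4) = -5 hours
  1 + (-5) = -4 -> mod 24 = 20
Result: 20:01 in UTC-9

20:01


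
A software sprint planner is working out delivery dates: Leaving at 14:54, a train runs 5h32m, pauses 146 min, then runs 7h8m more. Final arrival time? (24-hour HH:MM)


Depart: 14:54
Leg 1: +332 min -> 20:26
Layover: +146 min -> 22:52
Leg 2: +428 min -> 06:00
Total travel: 906 minutes = 15h 6m
Arrival: 06:00

06:00


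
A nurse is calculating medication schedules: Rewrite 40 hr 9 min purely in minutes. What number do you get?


Hours: 40
Extra minutes: 9
Minutes per hour: 60
Hours to minutes: 40 x 60 = 2400
Total: 2400 + 9 = 2409

2409


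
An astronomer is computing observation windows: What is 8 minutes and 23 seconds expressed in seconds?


Minutes: 8
Extra seconds: 23
Seconds per minute: 60
Minutes to seconds: 8 x 60 = 480
Total: 480 + 23 = 503

503


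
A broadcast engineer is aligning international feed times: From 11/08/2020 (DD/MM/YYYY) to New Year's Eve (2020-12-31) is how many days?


Start: August 11, 2020
End: December 31, 2020
Days left in August: 20
September: 30
October: 31
November: 30
December: 31
Sum of remaining months: 122
Total: 20 + 122 = 142

142


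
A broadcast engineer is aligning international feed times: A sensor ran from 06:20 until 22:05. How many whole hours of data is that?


Start: 06:20
End: 22:05
Hour difference: 22 - 6 = 16 hours
Minute difference: 5 - 20 = -15 minutes
Total minutes: 945
Complete hours: 945 / 60 = 15 (remainder 45)

15
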